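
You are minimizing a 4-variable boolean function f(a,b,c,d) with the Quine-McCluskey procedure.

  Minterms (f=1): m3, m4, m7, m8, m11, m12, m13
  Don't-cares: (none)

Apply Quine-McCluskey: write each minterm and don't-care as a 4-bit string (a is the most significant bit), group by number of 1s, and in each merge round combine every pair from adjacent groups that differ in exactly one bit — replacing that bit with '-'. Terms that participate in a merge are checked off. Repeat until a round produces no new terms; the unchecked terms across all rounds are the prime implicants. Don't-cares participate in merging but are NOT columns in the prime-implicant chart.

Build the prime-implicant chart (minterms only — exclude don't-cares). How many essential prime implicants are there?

5

size-2^0 implicants → 0011(✓)  0100(✓)  0111(✓)  1000(✓)  1011(✓)  1100(✓)  1101(✓)
size-2^1 implicants → -011  -100  0-11  1-00  110-
Unchecked terms (primes): -011, -100, 0-11, 1-00, 110-
Minterm coverage:
  m3 ⊆ -011,0-11
  m4 ⊆ -100 [E]
  m7 ⊆ 0-11 [E]
  m8 ⊆ 1-00 [E]
  m11 ⊆ -011 [E]
  m12 ⊆ -100,1-00,110-
  m13 ⊆ 110- [E]
E = {-011, -100, 0-11, 1-00, 110-}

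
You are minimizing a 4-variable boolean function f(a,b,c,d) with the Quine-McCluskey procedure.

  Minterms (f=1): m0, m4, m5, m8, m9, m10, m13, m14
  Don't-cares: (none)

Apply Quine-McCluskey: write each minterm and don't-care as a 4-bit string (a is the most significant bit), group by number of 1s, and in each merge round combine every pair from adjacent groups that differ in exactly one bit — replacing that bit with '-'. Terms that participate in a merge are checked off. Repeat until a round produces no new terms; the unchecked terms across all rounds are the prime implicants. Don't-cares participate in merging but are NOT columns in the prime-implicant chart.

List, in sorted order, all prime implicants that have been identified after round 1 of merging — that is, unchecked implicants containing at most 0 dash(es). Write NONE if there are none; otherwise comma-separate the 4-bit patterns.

NONE

size-2^0 implicants → 0000(✓)  0100(✓)  0101(✓)  1000(✓)  1001(✓)  1010(✓)  1101(✓)  1110(✓)
size-2^1 implicants → -000  -101  0-00  010-  1-01  1-10  10-0  100-
Unchecked terms (primes): -000, -101, 0-00, 010-, 1-01, 1-10, 10-0, 100-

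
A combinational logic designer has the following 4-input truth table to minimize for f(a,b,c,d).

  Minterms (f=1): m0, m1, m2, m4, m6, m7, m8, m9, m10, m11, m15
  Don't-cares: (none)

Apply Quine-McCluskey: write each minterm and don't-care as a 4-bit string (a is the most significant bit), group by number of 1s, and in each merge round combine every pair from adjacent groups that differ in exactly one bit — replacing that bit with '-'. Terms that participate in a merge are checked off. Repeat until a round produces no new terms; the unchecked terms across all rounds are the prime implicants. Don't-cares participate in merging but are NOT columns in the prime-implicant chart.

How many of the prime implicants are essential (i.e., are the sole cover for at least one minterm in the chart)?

[col 0] 0000*, 0001*, 0010*, 0100*, 0110*, 0111*, 1000*, 1001*, 1010*, 1011*, 1111*
[col 1] -000*, -001*, -010*, -111, 0-00*, 0-10*, 00-0*, 000-*, 01-0*, 011-, 1-11, 10-0*, 10-1*, 100-*, 101-*
[col 2] -0-0, -00-, 0--0, 10--
Prime implicants: -0-0, -00-, -111, 0--0, 011-, 1-11, 10--
PI chart (minterm → PIs covering it):
  0 | -0-0,-00-,0--0
  1 | -00-  (sole → essential)
  2 | -0-0,0--0
  4 | 0--0  (sole → essential)
  6 | 0--0,011-
  7 | -111,011-
  8 | -0-0,-00-,10--
  9 | -00-,10--
  10 | -0-0,10--
  11 | 1-11,10--
  15 | -111,1-11
Essential prime implicants: -00-, 0--0

2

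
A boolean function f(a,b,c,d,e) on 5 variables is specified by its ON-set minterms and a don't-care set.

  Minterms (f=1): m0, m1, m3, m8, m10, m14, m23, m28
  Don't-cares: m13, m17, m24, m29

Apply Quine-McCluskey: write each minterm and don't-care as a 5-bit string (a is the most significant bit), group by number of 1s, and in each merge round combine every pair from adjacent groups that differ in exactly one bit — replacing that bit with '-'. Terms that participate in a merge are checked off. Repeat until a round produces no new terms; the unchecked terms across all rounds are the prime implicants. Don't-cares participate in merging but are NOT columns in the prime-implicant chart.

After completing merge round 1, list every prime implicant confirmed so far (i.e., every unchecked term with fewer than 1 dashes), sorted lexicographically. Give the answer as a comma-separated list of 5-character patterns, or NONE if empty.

10111

[col 0] 00000*, 00001*, 00011*, 01000*, 01010*, 01101*, 01110*, 10001*, 10111, 11000*, 11100*, 11101*
[col 1] -0001, -1000, -1101, 0-000, 000-1, 0000-, 01-10, 010-0, 11-00, 1110-
Prime implicants: -0001, -1000, -1101, 0-000, 000-1, 0000-, 01-10, 010-0, 10111, 11-00, 1110-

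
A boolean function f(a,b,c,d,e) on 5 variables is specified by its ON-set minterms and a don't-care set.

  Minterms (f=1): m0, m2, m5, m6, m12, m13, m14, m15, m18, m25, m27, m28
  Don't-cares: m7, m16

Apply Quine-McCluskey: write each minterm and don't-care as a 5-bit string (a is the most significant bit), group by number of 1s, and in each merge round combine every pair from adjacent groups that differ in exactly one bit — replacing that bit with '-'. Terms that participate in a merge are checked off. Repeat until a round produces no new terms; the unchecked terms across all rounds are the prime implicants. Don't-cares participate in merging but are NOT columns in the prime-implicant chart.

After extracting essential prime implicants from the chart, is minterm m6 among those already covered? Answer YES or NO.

NO

Round 0: 00000✓ 00010✓ 00101✓ 00110✓ 00111✓ 01100✓ 01101✓ 01110✓ 01111✓ 10000✓ 10010✓ 11001✓ 11011✓ 11100✓
Round 1: -0000✓ -0010✓ -1100 0-101✓ 0-110✓ 0-111✓ 00-10 000-0✓ 001-1✓ 0011-✓ 011-0✓ 011-1✓ 0110-✓ 0111-✓ 100-0✓ 110-1
Round 2: -00-0 0-1-1 0-11- 011--
PIs = {-00-0, -1100, 0-1-1, 0-11-, 00-10, 011--, 110-1}
Coverage chart:
  m0: -00-0 ←essential
  m2: -00-0,00-10
  m5: 0-1-1 ←essential
  m6: 0-11-,00-10
  m12: -1100,011--
  m13: 0-1-1,011--
  m14: 0-11-,011--
  m15: 0-1-1,0-11-,011--
  m18: -00-0 ←essential
  m25: 110-1 ←essential
  m27: 110-1 ←essential
  m28: -1100 ←essential
Essential: -00-0, -1100, 0-1-1, 110-1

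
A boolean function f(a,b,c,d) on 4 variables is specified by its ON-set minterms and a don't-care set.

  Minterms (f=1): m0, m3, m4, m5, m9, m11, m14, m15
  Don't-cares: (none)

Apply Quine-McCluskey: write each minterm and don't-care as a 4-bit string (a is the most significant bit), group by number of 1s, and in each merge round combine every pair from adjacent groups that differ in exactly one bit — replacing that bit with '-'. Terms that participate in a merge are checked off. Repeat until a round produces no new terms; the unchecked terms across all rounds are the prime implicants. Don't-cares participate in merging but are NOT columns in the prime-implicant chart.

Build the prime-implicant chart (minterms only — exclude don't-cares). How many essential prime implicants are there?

size-2^0 implicants → 0000(✓)  0011(✓)  0100(✓)  0101(✓)  1001(✓)  1011(✓)  1110(✓)  1111(✓)
size-2^1 implicants → -011  0-00  010-  1-11  10-1  111-
Unchecked terms (primes): -011, 0-00, 010-, 1-11, 10-1, 111-
Minterm coverage:
  m0 ⊆ 0-00 [E]
  m3 ⊆ -011 [E]
  m4 ⊆ 0-00,010-
  m5 ⊆ 010- [E]
  m9 ⊆ 10-1 [E]
  m11 ⊆ -011,1-11,10-1
  m14 ⊆ 111- [E]
  m15 ⊆ 1-11,111-
E = {-011, 0-00, 010-, 10-1, 111-}

5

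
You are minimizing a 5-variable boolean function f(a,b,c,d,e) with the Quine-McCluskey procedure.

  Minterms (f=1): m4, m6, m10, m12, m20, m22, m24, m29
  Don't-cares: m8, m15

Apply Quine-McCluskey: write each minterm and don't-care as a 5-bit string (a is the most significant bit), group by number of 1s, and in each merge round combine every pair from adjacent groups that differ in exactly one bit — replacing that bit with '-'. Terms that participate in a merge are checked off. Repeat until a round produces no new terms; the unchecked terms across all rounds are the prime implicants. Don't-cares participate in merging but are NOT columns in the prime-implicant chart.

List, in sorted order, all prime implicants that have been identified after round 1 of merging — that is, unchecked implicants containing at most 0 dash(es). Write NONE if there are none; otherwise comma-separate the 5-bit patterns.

01111, 11101

[col 0] 00100*, 00110*, 01000*, 01010*, 01100*, 01111, 10100*, 10110*, 11000*, 11101
[col 1] -0100*, -0110*, -1000, 0-100, 001-0*, 01-00, 010-0, 101-0*
[col 2] -01-0
Prime implicants: -01-0, -1000, 0-100, 01-00, 010-0, 01111, 11101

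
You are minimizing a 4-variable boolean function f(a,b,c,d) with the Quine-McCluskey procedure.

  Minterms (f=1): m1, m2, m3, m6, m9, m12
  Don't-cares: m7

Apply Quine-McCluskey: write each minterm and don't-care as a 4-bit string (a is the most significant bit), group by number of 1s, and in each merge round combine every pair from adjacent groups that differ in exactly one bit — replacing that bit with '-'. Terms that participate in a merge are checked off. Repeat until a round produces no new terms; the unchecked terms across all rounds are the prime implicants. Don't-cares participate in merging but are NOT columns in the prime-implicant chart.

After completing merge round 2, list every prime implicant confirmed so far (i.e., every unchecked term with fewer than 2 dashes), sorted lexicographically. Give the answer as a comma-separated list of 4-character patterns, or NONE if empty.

[col 0] 0001*, 0010*, 0011*, 0110*, 0111*, 1001*, 1100
[col 1] -001, 0-10*, 0-11*, 00-1, 001-*, 011-*
[col 2] 0-1-
Prime implicants: -001, 0-1-, 00-1, 1100

-001, 00-1, 1100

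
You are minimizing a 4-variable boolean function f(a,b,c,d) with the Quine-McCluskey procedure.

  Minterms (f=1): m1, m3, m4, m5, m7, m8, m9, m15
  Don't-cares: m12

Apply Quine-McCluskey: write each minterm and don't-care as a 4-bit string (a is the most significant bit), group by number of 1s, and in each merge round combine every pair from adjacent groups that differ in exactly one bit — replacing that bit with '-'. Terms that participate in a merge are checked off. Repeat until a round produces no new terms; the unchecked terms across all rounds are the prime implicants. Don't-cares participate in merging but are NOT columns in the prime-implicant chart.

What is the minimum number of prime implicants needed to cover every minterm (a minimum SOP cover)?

4

[col 0] 0001*, 0011*, 0100*, 0101*, 0111*, 1000*, 1001*, 1100*, 1111*
[col 1] -001, -100, -111, 0-01*, 0-11*, 00-1*, 01-1*, 010-, 1-00, 100-
[col 2] 0--1
Prime implicants: -001, -100, -111, 0--1, 010-, 1-00, 100-
PI chart (minterm → PIs covering it):
  1 | -001,0--1
  3 | 0--1  (sole → essential)
  4 | -100,010-
  5 | 0--1,010-
  7 | -111,0--1
  8 | 1-00,100-
  9 | -001,100-
  15 | -111  (sole → essential)
Essential prime implicants: -111, 0--1
Petrick residual → -100, 100-
Minimum SOP uses 4 PIs: bc'd' + bcd + a'd + ab'c'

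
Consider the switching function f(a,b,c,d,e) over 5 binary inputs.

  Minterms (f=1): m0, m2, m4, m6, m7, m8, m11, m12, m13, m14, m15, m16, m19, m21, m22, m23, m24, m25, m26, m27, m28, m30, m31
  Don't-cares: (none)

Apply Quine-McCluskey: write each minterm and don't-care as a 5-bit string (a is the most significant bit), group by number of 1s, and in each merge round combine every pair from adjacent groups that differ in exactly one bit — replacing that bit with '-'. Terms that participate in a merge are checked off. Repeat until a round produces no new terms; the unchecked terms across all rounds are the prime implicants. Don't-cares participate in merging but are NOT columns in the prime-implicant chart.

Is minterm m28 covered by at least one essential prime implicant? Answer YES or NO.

NO

size-2^0 implicants → 00000(✓)  00010(✓)  00100(✓)  00110(✓)  00111(✓)  01000(✓)  01011(✓)  01100(✓)  01101(✓)  01110(✓)  01111(✓)  10000(✓)  10011(✓)  10101(✓)  10110(✓)  10111(✓)  11000(✓)  11001(✓)  11010(✓)  11011(✓)  11100(✓)  11110(✓)  11111(✓)
size-2^1 implicants → -0000(✓)  -0110(✓)  -0111(✓)  -1000(✓)  -1011(✓)  -1100(✓)  -1110(✓)  -1111(✓)  0-000(✓)  0-100(✓)  0-110(✓)  0-111(✓)  00-00(✓)  00-10(✓)  000-0(✓)  001-0(✓)  0011-(✓)  01-00(✓)  01-11(✓)  011-0(✓)  011-1(✓)  0110-(✓)  0111-(✓)  1-000(✓)  1-011(✓)  1-110(✓)  1-111(✓)  10-11(✓)  101-1  1011-(✓)  11-00(✓)  11-10(✓)  11-11(✓)  110-0(✓)  110-1(✓)  1100-(✓)  1101-(✓)  111-0(✓)  1111-(✓)
size-2^2 implicants → --000  --110(✓)  --111(✓)  -011-(✓)  -1-00  -1-11  -11-0  -111-(✓)  0--00  0-1-0  0-11-(✓)  00--0  011--  1--11  1-11-(✓)  11--0  11-1-  110--
size-2^3 implicants → --11-
Unchecked terms (primes): --000, --11-, -1-00, -1-11, -11-0, 0--00, 0-1-0, 00--0, 011--, 1--11, 101-1, 11--0, 11-1-, 110--
Minterm coverage:
  m0 ⊆ --000,0--00,00--0
  m2 ⊆ 00--0 [E]
  m4 ⊆ 0--00,0-1-0,00--0
  m6 ⊆ --11-,0-1-0,00--0
  m7 ⊆ --11- [E]
  m8 ⊆ --000,-1-00,0--00
  m11 ⊆ -1-11 [E]
  m12 ⊆ -1-00,-11-0,0--00,0-1-0,011--
  m13 ⊆ 011-- [E]
  m14 ⊆ --11-,-11-0,0-1-0,011--
  m15 ⊆ --11-,-1-11,011--
  m16 ⊆ --000 [E]
  m19 ⊆ 1--11 [E]
  m21 ⊆ 101-1 [E]
  m22 ⊆ --11- [E]
  m23 ⊆ --11-,1--11,101-1
  m24 ⊆ --000,-1-00,11--0,110--
  m25 ⊆ 110-- [E]
  m26 ⊆ 11--0,11-1-,110--
  m27 ⊆ -1-11,1--11,11-1-,110--
  m28 ⊆ -1-00,-11-0,11--0
  m30 ⊆ --11-,-11-0,11--0,11-1-
  m31 ⊆ --11-,-1-11,1--11,11-1-
E = {--000, --11-, -1-11, 00--0, 011--, 1--11, 101-1, 110--}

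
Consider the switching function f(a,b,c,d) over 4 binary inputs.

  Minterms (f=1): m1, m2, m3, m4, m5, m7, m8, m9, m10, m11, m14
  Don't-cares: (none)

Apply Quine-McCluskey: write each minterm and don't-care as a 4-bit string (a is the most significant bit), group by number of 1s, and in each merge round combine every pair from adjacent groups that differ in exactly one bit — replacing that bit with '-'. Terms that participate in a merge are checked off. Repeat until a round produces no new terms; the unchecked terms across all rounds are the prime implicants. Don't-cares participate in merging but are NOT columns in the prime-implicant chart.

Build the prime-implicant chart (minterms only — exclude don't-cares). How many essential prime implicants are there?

5

size-2^0 implicants → 0001(✓)  0010(✓)  0011(✓)  0100(✓)  0101(✓)  0111(✓)  1000(✓)  1001(✓)  1010(✓)  1011(✓)  1110(✓)
size-2^1 implicants → -001(✓)  -010(✓)  -011(✓)  0-01(✓)  0-11(✓)  00-1(✓)  001-(✓)  01-1(✓)  010-  1-10  10-0(✓)  10-1(✓)  100-(✓)  101-(✓)
size-2^2 implicants → -0-1  -01-  0--1  10--
Unchecked terms (primes): -0-1, -01-, 0--1, 010-, 1-10, 10--
Minterm coverage:
  m1 ⊆ -0-1,0--1
  m2 ⊆ -01- [E]
  m3 ⊆ -0-1,-01-,0--1
  m4 ⊆ 010- [E]
  m5 ⊆ 0--1,010-
  m7 ⊆ 0--1 [E]
  m8 ⊆ 10-- [E]
  m9 ⊆ -0-1,10--
  m10 ⊆ -01-,1-10,10--
  m11 ⊆ -0-1,-01-,10--
  m14 ⊆ 1-10 [E]
E = {-01-, 0--1, 010-, 1-10, 10--}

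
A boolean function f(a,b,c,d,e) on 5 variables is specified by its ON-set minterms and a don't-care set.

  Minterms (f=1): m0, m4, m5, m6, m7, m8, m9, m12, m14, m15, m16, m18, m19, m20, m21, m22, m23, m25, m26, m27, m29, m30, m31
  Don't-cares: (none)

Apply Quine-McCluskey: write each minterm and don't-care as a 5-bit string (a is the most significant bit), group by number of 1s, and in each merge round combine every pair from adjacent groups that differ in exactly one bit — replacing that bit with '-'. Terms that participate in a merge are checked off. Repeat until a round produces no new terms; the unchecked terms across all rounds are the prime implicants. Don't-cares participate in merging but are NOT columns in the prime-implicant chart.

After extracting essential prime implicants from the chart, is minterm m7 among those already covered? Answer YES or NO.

YES

Round 0: 00000✓ 00100✓ 00101✓ 00110✓ 00111✓ 01000✓ 01001✓ 01100✓ 01110✓ 01111✓ 10000✓ 10010✓ 10011✓ 10100✓ 10101✓ 10110✓ 10111✓ 11001✓ 11010✓ 11011✓ 11101✓ 11110✓ 11111✓
Round 1: -0000✓ -0100✓ -0101✓ -0110✓ -0111✓ -1001 -1110✓ -1111✓ 0-000✓ 0-100✓ 0-110✓ 0-111✓ 00-00✓ 001-0✓ 001-1✓ 0010-✓ 0011-✓ 01-00✓ 0100- 011-0✓ 0111-✓ 1-010✓ 1-011✓ 1-101✓ 1-110✓ 1-111✓ 10-00✓ 10-10✓ 10-11✓ 100-0✓ 1001-✓ 101-0✓ 101-1✓ 1010-✓ 1011-✓ 11-01✓ 11-10✓ 11-11✓ 110-1✓ 1101-✓ 111-1✓ 1111-✓
Round 2: --110✓ --111✓ -0-00 -01-0✓ -01-1✓ -010-✓ -011-✓ -111-✓ 0--00 0-1-0 0-11-✓ 001--✓ 1--10✓ 1--11✓ 1-01-✓ 1-1-1 1-11-✓ 10--0 10-1-✓ 101--✓ 11--1 11-1-✓
Round 3: --11- -01-- 1--1-
PIs = {--11-, -0-00, -01--, -1001, 0--00, 0-1-0, 0100-, 1--1-, 1-1-1, 10--0, 11--1}
Coverage chart:
  m0: -0-00,0--00
  m4: -0-00,-01--,0--00,0-1-0
  m5: -01-- ←essential
  m6: --11-,-01--,0-1-0
  m7: --11-,-01--
  m8: 0--00,0100-
  m9: -1001,0100-
  m12: 0--00,0-1-0
  m14: --11-,0-1-0
  m15: --11- ←essential
  m16: -0-00,10--0
  m18: 1--1-,10--0
  m19: 1--1- ←essential
  m20: -0-00,-01--,10--0
  m21: -01--,1-1-1
  m22: --11-,-01--,1--1-,10--0
  m23: --11-,-01--,1--1-,1-1-1
  m25: -1001,11--1
  m26: 1--1- ←essential
  m27: 1--1-,11--1
  m29: 1-1-1,11--1
  m30: --11-,1--1-
  m31: --11-,1--1-,1-1-1,11--1
Essential: --11-, -01--, 1--1-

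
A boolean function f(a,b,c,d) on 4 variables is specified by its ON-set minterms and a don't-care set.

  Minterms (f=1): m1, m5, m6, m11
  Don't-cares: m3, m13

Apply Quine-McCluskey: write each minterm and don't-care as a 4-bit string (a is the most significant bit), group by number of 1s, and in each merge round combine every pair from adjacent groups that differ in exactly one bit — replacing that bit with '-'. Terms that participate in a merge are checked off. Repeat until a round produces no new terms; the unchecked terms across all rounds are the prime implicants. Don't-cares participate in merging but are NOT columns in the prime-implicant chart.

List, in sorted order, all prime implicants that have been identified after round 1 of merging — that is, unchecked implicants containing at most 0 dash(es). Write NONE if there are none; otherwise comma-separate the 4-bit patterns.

0110

size-2^0 implicants → 0001(✓)  0011(✓)  0101(✓)  0110  1011(✓)  1101(✓)
size-2^1 implicants → -011  -101  0-01  00-1
Unchecked terms (primes): -011, -101, 0-01, 00-1, 0110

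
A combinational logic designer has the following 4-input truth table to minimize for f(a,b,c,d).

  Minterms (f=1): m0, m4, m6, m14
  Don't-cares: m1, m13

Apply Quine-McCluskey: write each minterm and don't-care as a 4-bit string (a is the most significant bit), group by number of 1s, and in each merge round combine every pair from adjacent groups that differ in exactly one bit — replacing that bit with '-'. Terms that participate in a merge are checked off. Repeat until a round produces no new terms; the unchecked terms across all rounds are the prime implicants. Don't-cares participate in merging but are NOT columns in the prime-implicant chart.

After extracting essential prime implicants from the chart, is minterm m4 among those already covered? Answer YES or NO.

NO

size-2^0 implicants → 0000(✓)  0001(✓)  0100(✓)  0110(✓)  1101  1110(✓)
size-2^1 implicants → -110  0-00  000-  01-0
Unchecked terms (primes): -110, 0-00, 000-, 01-0, 1101
Minterm coverage:
  m0 ⊆ 0-00,000-
  m4 ⊆ 0-00,01-0
  m6 ⊆ -110,01-0
  m14 ⊆ -110 [E]
E = {-110}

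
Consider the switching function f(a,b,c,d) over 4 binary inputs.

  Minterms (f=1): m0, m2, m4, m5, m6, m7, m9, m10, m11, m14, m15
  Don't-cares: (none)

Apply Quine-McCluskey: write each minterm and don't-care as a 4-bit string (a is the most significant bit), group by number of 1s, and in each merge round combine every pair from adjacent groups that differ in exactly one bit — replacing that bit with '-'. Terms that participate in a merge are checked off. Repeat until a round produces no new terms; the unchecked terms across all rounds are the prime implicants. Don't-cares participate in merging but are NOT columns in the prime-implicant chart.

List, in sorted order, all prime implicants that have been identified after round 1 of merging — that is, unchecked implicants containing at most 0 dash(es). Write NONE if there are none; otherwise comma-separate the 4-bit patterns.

NONE

Round 0: 0000✓ 0010✓ 0100✓ 0101✓ 0110✓ 0111✓ 1001✓ 1010✓ 1011✓ 1110✓ 1111✓
Round 1: -010✓ -110✓ -111✓ 0-00✓ 0-10✓ 00-0✓ 01-0✓ 01-1✓ 010-✓ 011-✓ 1-10✓ 1-11✓ 10-1 101-✓ 111-✓
Round 2: --10 -11- 0--0 01-- 1-1-
PIs = {--10, -11-, 0--0, 01--, 1-1-, 10-1}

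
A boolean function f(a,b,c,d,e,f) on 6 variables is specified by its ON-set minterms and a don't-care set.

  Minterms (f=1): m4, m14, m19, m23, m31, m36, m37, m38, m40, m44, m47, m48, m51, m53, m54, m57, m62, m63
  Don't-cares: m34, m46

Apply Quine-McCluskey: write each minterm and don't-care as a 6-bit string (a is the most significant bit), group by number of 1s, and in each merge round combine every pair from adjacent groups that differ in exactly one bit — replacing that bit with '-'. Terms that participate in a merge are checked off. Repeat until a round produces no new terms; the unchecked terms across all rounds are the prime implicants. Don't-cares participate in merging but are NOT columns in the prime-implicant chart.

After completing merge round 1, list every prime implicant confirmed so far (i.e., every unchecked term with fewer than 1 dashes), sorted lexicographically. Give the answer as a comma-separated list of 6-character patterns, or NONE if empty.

110000, 111001

size-2^0 implicants → 000100(✓)  001110(✓)  010011(✓)  010111(✓)  011111(✓)  100010(✓)  100100(✓)  100101(✓)  100110(✓)  101000(✓)  101100(✓)  101110(✓)  101111(✓)  110000  110011(✓)  110101(✓)  110110(✓)  111001  111110(✓)  111111(✓)
size-2^1 implicants → -00100  -01110  -10011  -11111  01-111  010-11  1-0101  1-0110(✓)  1-1110(✓)  1-1111(✓)  10-100(✓)  10-110(✓)  100-10  1001-0(✓)  10010-  101-00  1011-0(✓)  10111-(✓)  11-110(✓)  11111-(✓)
size-2^2 implicants → 1--110  1-111-  10-1-0
Unchecked terms (primes): -00100, -01110, -10011, -11111, 01-111, 010-11, 1--110, 1-0101, 1-111-, 10-1-0, 100-10, 10010-, 101-00, 110000, 111001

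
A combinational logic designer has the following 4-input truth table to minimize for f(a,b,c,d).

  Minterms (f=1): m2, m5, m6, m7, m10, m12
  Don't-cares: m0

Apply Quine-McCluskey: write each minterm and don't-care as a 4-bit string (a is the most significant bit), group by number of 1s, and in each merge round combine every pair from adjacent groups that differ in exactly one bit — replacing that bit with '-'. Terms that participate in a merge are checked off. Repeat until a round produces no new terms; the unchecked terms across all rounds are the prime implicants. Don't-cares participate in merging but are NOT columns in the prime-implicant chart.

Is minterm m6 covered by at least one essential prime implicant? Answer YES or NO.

NO

Round 0: 0000✓ 0010✓ 0101✓ 0110✓ 0111✓ 1010✓ 1100
Round 1: -010 0-10 00-0 01-1 011-
PIs = {-010, 0-10, 00-0, 01-1, 011-, 1100}
Coverage chart:
  m2: -010,0-10,00-0
  m5: 01-1 ←essential
  m6: 0-10,011-
  m7: 01-1,011-
  m10: -010 ←essential
  m12: 1100 ←essential
Essential: -010, 01-1, 1100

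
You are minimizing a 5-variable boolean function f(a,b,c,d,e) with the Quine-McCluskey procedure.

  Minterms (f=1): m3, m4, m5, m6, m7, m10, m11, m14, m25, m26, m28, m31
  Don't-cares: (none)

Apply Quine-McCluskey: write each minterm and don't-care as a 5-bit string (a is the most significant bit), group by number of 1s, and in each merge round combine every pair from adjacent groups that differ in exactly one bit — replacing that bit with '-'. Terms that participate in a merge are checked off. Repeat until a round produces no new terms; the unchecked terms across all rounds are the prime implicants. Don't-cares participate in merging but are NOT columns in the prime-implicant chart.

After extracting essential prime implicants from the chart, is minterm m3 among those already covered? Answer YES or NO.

NO

[col 0] 00011*, 00100*, 00101*, 00110*, 00111*, 01010*, 01011*, 01110*, 11001, 11010*, 11100, 11111
[col 1] -1010, 0-011, 0-110, 00-11, 001-0*, 001-1*, 0010-*, 0011-*, 01-10, 0101-
[col 2] 001--
Prime implicants: -1010, 0-011, 0-110, 00-11, 001--, 01-10, 0101-, 11001, 11100, 11111
PI chart (minterm → PIs covering it):
  3 | 0-011,00-11
  4 | 001--  (sole → essential)
  5 | 001--  (sole → essential)
  6 | 0-110,001--
  7 | 00-11,001--
  10 | -1010,01-10,0101-
  11 | 0-011,0101-
  14 | 0-110,01-10
  25 | 11001  (sole → essential)
  26 | -1010  (sole → essential)
  28 | 11100  (sole → essential)
  31 | 11111  (sole → essential)
Essential prime implicants: -1010, 001--, 11001, 11100, 11111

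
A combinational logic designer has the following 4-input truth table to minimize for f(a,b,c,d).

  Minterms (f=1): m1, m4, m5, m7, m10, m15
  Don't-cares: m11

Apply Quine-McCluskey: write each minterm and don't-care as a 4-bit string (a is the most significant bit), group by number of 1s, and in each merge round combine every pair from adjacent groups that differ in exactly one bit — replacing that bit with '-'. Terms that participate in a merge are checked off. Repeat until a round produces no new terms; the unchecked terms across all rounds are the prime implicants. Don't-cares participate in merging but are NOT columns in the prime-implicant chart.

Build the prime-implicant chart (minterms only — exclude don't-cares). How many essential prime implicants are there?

Round 0: 0001✓ 0100✓ 0101✓ 0111✓ 1010✓ 1011✓ 1111✓
Round 1: -111 0-01 01-1 010- 1-11 101-
PIs = {-111, 0-01, 01-1, 010-, 1-11, 101-}
Coverage chart:
  m1: 0-01 ←essential
  m4: 010- ←essential
  m5: 0-01,01-1,010-
  m7: -111,01-1
  m10: 101- ←essential
  m15: -111,1-11
Essential: 0-01, 010-, 101-

3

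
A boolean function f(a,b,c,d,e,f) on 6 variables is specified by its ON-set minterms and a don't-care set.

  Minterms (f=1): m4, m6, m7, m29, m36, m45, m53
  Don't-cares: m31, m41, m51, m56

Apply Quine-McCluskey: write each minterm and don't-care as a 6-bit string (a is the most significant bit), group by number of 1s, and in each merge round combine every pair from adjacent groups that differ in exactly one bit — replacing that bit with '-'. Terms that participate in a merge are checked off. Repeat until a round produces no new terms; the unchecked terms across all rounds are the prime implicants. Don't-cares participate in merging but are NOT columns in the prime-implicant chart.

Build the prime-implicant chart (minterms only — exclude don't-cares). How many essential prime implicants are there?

5

size-2^0 implicants → 000100(✓)  000110(✓)  000111(✓)  011101(✓)  011111(✓)  100100(✓)  101001(✓)  101101(✓)  110011  110101  111000
size-2^1 implicants → -00100  0001-0  00011-  0111-1  101-01
Unchecked terms (primes): -00100, 0001-0, 00011-, 0111-1, 101-01, 110011, 110101, 111000
Minterm coverage:
  m4 ⊆ -00100,0001-0
  m6 ⊆ 0001-0,00011-
  m7 ⊆ 00011- [E]
  m29 ⊆ 0111-1 [E]
  m36 ⊆ -00100 [E]
  m45 ⊆ 101-01 [E]
  m53 ⊆ 110101 [E]
E = {-00100, 00011-, 0111-1, 101-01, 110101}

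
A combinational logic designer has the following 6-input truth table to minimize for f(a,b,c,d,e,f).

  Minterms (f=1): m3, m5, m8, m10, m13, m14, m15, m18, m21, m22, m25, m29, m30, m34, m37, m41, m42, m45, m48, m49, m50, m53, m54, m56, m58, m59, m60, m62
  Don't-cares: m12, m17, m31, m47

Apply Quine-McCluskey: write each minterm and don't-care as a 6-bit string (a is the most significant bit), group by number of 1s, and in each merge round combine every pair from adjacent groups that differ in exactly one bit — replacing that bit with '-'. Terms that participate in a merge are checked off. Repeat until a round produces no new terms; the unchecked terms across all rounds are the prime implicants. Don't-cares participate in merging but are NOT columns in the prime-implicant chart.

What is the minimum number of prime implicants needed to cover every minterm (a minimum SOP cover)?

size-2^0 implicants → 000011  000101(✓)  001000(✓)  001010(✓)  001100(✓)  001101(✓)  001110(✓)  001111(✓)  010001(✓)  010010(✓)  010101(✓)  010110(✓)  011001(✓)  011101(✓)  011110(✓)  011111(✓)  100010(✓)  100101(✓)  101001(✓)  101010(✓)  101101(✓)  101111(✓)  110000(✓)  110001(✓)  110010(✓)  110101(✓)  110110(✓)  111000(✓)  111010(✓)  111011(✓)  111100(✓)  111110(✓)
size-2^1 implicants → -00101(✓)  -01010  -01101(✓)  -01111(✓)  -10001(✓)  -10010(✓)  -10101(✓)  -10110(✓)  -11110(✓)  0-0101(✓)  0-1101(✓)  0-1110(✓)  0-1111(✓)  00-101(✓)  001-00(✓)  001-10(✓)  0010-0(✓)  0011-0(✓)  0011-1(✓)  00110-(✓)  00111-(✓)  01-001(✓)  01-101(✓)  01-110(✓)  010-01(✓)  010-10(✓)  011-01(✓)  0111-1(✓)  01111-(✓)  1-0010(✓)  1-0101(✓)  1-1010(✓)  10-010(✓)  10-101(✓)  101-01  1011-1(✓)  11-000(✓)  11-010(✓)  11-110(✓)  110-01(✓)  110-10(✓)  1100-0(✓)  11000-  111-00(✓)  111-10(✓)  1110-0(✓)  11101-  1111-0(✓)
size-2^2 implicants → --0101  -0-101  -011-1  -1-110  -10-01  -10-10  0--101  0-11-1  0-111-  001--0  0011--  01--01  1--010  11--10  11-0-0  111--0
Unchecked terms (primes): --0101, -0-101, -01010, -011-1, -1-110, -10-01, -10-10, 0--101, 0-11-1, 0-111-, 000011, 001--0, 0011--, 01--01, 1--010, 101-01, 11--10, 11-0-0, 11000-, 111--0, 11101-
Minterm coverage:
  m3 ⊆ 000011 [E]
  m5 ⊆ --0101,-0-101,0--101
  m8 ⊆ 001--0 [E]
  m10 ⊆ -01010,001--0
  m13 ⊆ -0-101,-011-1,0--101,0-11-1,0011--
  m14 ⊆ 0-111-,001--0,0011--
  m15 ⊆ -011-1,0-11-1,0-111-,0011--
  m18 ⊆ -10-10 [E]
  m21 ⊆ --0101,-10-01,0--101,01--01
  m22 ⊆ -1-110,-10-10
  m25 ⊆ 01--01 [E]
  m29 ⊆ 0--101,0-11-1,01--01
  m30 ⊆ -1-110,0-111-
  m34 ⊆ 1--010 [E]
  m37 ⊆ --0101,-0-101
  m41 ⊆ 101-01 [E]
  m42 ⊆ -01010,1--010
  m45 ⊆ -0-101,-011-1,101-01
  m48 ⊆ 11-0-0,11000-
  m49 ⊆ -10-01,11000-
  m50 ⊆ -10-10,1--010,11--10,11-0-0
  m53 ⊆ --0101,-10-01
  m54 ⊆ -1-110,-10-10,11--10
  m56 ⊆ 11-0-0,111--0
  m58 ⊆ 1--010,11--10,11-0-0,111--0,11101-
  m59 ⊆ 11101- [E]
  m60 ⊆ 111--0 [E]
  m62 ⊆ -1-110,11--10,111--0
E = {-10-10, 000011, 001--0, 01--01, 1--010, 101-01, 111--0, 11101-}
Petrick residual → --0101, -0-101, 0-111-, 11000-
Cover = c'de'f + b'de'f + bc'ef' + a'cde + a'b'c'd'ef + a'b'cf' + a'be'f + ad'ef' + ab'ce'f + abc'd'e' + abcf' + abcd'e  |cover|=12

12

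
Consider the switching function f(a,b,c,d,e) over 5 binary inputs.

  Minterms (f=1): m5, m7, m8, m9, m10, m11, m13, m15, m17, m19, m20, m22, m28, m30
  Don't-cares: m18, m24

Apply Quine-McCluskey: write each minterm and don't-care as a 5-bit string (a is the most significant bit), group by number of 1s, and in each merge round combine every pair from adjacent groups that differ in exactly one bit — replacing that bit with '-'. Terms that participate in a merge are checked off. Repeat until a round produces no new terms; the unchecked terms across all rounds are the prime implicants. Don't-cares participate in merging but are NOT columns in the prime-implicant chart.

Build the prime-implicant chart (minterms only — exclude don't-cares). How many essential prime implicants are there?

Round 0: 00101✓ 00111✓ 01000✓ 01001✓ 01010✓ 01011✓ 01101✓ 01111✓ 10001✓ 10010✓ 10011✓ 10100✓ 10110✓ 11000✓ 11100✓ 11110✓
Round 1: -1000 0-101✓ 0-111✓ 001-1✓ 01-01✓ 01-11✓ 010-0✓ 010-1✓ 0100-✓ 0101-✓ 011-1✓ 1-100✓ 1-110✓ 10-10 100-1 1001- 101-0✓ 11-00 111-0✓
Round 2: 0-1-1 01--1 010-- 1-1-0
PIs = {-1000, 0-1-1, 01--1, 010--, 1-1-0, 10-10, 100-1, 1001-, 11-00}
Coverage chart:
  m5: 0-1-1 ←essential
  m7: 0-1-1 ←essential
  m8: -1000,010--
  m9: 01--1,010--
  m10: 010-- ←essential
  m11: 01--1,010--
  m13: 0-1-1,01--1
  m15: 0-1-1,01--1
  m17: 100-1 ←essential
  m19: 100-1,1001-
  m20: 1-1-0 ←essential
  m22: 1-1-0,10-10
  m28: 1-1-0,11-00
  m30: 1-1-0 ←essential
Essential: 0-1-1, 010--, 1-1-0, 100-1

4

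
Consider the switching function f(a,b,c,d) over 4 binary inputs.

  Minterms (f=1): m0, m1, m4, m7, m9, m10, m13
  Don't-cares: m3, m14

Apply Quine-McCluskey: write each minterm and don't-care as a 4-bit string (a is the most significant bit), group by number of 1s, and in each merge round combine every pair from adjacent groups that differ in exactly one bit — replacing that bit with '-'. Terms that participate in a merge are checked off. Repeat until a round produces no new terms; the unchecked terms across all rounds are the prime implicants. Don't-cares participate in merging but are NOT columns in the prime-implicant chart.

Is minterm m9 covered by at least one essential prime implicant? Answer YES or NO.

[col 0] 0000*, 0001*, 0011*, 0100*, 0111*, 1001*, 1010*, 1101*, 1110*
[col 1] -001, 0-00, 0-11, 00-1, 000-, 1-01, 1-10
Prime implicants: -001, 0-00, 0-11, 00-1, 000-, 1-01, 1-10
PI chart (minterm → PIs covering it):
  0 | 0-00,000-
  1 | -001,00-1,000-
  4 | 0-00  (sole → essential)
  7 | 0-11  (sole → essential)
  9 | -001,1-01
  10 | 1-10  (sole → essential)
  13 | 1-01  (sole → essential)
Essential prime implicants: 0-00, 0-11, 1-01, 1-10

YES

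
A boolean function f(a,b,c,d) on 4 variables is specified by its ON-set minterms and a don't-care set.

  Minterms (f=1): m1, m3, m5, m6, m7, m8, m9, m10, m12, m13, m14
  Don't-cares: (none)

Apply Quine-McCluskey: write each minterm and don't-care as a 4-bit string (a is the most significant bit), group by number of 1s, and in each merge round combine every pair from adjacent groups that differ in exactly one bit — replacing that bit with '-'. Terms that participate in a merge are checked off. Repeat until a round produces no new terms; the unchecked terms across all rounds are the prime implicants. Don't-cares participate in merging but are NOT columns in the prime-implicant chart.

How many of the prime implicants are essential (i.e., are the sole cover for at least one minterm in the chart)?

[col 0] 0001*, 0011*, 0101*, 0110*, 0111*, 1000*, 1001*, 1010*, 1100*, 1101*, 1110*
[col 1] -001*, -101*, -110, 0-01*, 0-11*, 00-1*, 01-1*, 011-, 1-00*, 1-01*, 1-10*, 10-0*, 100-*, 11-0*, 110-*
[col 2] --01, 0--1, 1--0, 1-0-
Prime implicants: --01, -110, 0--1, 011-, 1--0, 1-0-
PI chart (minterm → PIs covering it):
  1 | --01,0--1
  3 | 0--1  (sole → essential)
  5 | --01,0--1
  6 | -110,011-
  7 | 0--1,011-
  8 | 1--0,1-0-
  9 | --01,1-0-
  10 | 1--0  (sole → essential)
  12 | 1--0,1-0-
  13 | --01,1-0-
  14 | -110,1--0
Essential prime implicants: 0--1, 1--0

2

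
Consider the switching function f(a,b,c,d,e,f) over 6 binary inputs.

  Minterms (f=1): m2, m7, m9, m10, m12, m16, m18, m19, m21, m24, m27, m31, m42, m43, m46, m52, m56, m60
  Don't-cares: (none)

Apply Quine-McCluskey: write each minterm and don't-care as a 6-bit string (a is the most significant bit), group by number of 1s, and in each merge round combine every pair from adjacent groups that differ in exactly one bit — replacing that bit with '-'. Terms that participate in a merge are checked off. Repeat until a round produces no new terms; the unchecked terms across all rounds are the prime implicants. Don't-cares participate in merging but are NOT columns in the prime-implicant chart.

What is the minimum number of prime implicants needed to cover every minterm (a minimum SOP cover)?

size-2^0 implicants → 000010(✓)  000111  001001  001010(✓)  001100  010000(✓)  010010(✓)  010011(✓)  010101  011000(✓)  011011(✓)  011111(✓)  101010(✓)  101011(✓)  101110(✓)  110100(✓)  111000(✓)  111100(✓)
size-2^1 implicants → -01010  -11000  0-0010  00-010  01-000  01-011  0100-0  01001-  011-11  101-10  10101-  11-100  111-00
Unchecked terms (primes): -01010, -11000, 0-0010, 00-010, 000111, 001001, 001100, 01-000, 01-011, 0100-0, 01001-, 010101, 011-11, 101-10, 10101-, 11-100, 111-00
Minterm coverage:
  m2 ⊆ 0-0010,00-010
  m7 ⊆ 000111 [E]
  m9 ⊆ 001001 [E]
  m10 ⊆ -01010,00-010
  m12 ⊆ 001100 [E]
  m16 ⊆ 01-000,0100-0
  m18 ⊆ 0-0010,0100-0,01001-
  m19 ⊆ 01-011,01001-
  m21 ⊆ 010101 [E]
  m24 ⊆ -11000,01-000
  m27 ⊆ 01-011,011-11
  m31 ⊆ 011-11 [E]
  m42 ⊆ -01010,101-10,10101-
  m43 ⊆ 10101- [E]
  m46 ⊆ 101-10 [E]
  m52 ⊆ 11-100 [E]
  m56 ⊆ -11000,111-00
  m60 ⊆ 11-100,111-00
E = {000111, 001001, 001100, 010101, 011-11, 101-10, 10101-, 11-100}
Petrick residual → -11000, 00-010, 01-000, 01001-
Cover = bcd'e'f' + a'b'd'ef' + a'b'c'def + a'b'cd'e'f + a'b'cde'f' + a'bd'e'f' + a'bc'd'e + a'bc'de'f + a'bcef + ab'cef' + ab'cd'e + abde'f'  |cover|=12

12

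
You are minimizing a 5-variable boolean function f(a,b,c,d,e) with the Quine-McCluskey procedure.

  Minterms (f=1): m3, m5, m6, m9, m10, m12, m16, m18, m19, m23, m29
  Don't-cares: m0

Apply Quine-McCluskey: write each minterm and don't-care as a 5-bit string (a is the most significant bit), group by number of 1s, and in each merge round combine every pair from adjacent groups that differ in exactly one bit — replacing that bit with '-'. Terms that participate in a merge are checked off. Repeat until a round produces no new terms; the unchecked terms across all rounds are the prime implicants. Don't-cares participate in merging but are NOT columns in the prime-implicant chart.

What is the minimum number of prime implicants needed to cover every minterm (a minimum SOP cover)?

size-2^0 implicants → 00000(✓)  00011(✓)  00101  00110  01001  01010  01100  10000(✓)  10010(✓)  10011(✓)  10111(✓)  11101
size-2^1 implicants → -0000  -0011  10-11  100-0  1001-
Unchecked terms (primes): -0000, -0011, 00101, 00110, 01001, 01010, 01100, 10-11, 100-0, 1001-, 11101
Minterm coverage:
  m3 ⊆ -0011 [E]
  m5 ⊆ 00101 [E]
  m6 ⊆ 00110 [E]
  m9 ⊆ 01001 [E]
  m10 ⊆ 01010 [E]
  m12 ⊆ 01100 [E]
  m16 ⊆ -0000,100-0
  m18 ⊆ 100-0,1001-
  m19 ⊆ -0011,10-11,1001-
  m23 ⊆ 10-11 [E]
  m29 ⊆ 11101 [E]
E = {-0011, 00101, 00110, 01001, 01010, 01100, 10-11, 11101}
Petrick residual → 100-0
Cover = b'c'de + a'b'cd'e + a'b'cde' + a'bc'd'e + a'bc'de' + a'bcd'e' + ab'de + ab'c'e' + abcd'e  |cover|=9

9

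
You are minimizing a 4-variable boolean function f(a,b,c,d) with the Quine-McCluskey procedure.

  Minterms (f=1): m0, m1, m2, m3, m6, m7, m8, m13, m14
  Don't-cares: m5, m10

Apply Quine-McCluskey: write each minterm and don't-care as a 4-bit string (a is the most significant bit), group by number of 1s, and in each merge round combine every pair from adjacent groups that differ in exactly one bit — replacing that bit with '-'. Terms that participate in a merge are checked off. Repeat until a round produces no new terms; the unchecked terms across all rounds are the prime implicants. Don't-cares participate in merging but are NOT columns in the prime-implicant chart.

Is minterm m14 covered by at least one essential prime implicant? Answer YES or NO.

size-2^0 implicants → 0000(✓)  0001(✓)  0010(✓)  0011(✓)  0101(✓)  0110(✓)  0111(✓)  1000(✓)  1010(✓)  1101(✓)  1110(✓)
size-2^1 implicants → -000(✓)  -010(✓)  -101  -110(✓)  0-01(✓)  0-10(✓)  0-11(✓)  00-0(✓)  00-1(✓)  000-(✓)  001-(✓)  01-1(✓)  011-(✓)  1-10(✓)  10-0(✓)
size-2^2 implicants → --10  -0-0  0--1  0-1-  00--
Unchecked terms (primes): --10, -0-0, -101, 0--1, 0-1-, 00--
Minterm coverage:
  m0 ⊆ -0-0,00--
  m1 ⊆ 0--1,00--
  m2 ⊆ --10,-0-0,0-1-,00--
  m3 ⊆ 0--1,0-1-,00--
  m6 ⊆ --10,0-1-
  m7 ⊆ 0--1,0-1-
  m8 ⊆ -0-0 [E]
  m13 ⊆ -101 [E]
  m14 ⊆ --10 [E]
E = {--10, -0-0, -101}

YES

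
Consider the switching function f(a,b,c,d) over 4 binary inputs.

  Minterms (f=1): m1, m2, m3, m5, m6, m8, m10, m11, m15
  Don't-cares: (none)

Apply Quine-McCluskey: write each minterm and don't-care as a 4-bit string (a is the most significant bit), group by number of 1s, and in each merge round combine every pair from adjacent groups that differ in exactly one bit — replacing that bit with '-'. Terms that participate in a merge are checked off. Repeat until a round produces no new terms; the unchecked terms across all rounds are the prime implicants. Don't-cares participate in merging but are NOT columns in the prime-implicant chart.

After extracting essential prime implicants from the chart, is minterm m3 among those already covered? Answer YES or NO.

[col 0] 0001*, 0010*, 0011*, 0101*, 0110*, 1000*, 1010*, 1011*, 1111*
[col 1] -010*, -011*, 0-01, 0-10, 00-1, 001-*, 1-11, 10-0, 101-*
[col 2] -01-
Prime implicants: -01-, 0-01, 0-10, 00-1, 1-11, 10-0
PI chart (minterm → PIs covering it):
  1 | 0-01,00-1
  2 | -01-,0-10
  3 | -01-,00-1
  5 | 0-01  (sole → essential)
  6 | 0-10  (sole → essential)
  8 | 10-0  (sole → essential)
  10 | -01-,10-0
  11 | -01-,1-11
  15 | 1-11  (sole → essential)
Essential prime implicants: 0-01, 0-10, 1-11, 10-0

NO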